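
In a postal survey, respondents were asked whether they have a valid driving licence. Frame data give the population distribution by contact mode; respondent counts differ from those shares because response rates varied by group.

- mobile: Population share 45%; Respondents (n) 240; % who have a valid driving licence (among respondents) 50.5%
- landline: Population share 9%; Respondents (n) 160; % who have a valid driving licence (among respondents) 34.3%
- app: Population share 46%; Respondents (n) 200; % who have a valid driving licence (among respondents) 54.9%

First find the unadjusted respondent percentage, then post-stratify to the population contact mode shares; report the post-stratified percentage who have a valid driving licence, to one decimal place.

51.1%

Unadjusted (pooled respondent) estimate weights by respondent counts:
  (240/600)×50.5 + (160/600)×34.3 + (200/600)×54.9 = 47.6467%
Post-stratified estimate weights by population shares:
  0.45×50.5 + 0.09×34.3 + 0.46×54.9 = 51.066%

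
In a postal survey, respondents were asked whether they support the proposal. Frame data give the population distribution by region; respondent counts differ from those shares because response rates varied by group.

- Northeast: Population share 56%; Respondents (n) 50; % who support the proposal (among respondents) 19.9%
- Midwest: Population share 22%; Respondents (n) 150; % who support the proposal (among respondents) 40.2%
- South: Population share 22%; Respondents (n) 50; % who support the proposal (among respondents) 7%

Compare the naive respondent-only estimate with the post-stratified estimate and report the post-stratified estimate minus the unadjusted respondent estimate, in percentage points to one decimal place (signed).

-8.0 percentage points

Unadjusted (pooled respondent) estimate weights by respondent counts:
  (50/250)×19.9 + (150/250)×40.2 + (50/250)×7 = 29.5%
Post-stratified estimate weights by population shares:
  0.56×19.9 + 0.22×40.2 + 0.22×7 = 21.528%
Difference = 21.528 − 29.5 = -7.972 pp.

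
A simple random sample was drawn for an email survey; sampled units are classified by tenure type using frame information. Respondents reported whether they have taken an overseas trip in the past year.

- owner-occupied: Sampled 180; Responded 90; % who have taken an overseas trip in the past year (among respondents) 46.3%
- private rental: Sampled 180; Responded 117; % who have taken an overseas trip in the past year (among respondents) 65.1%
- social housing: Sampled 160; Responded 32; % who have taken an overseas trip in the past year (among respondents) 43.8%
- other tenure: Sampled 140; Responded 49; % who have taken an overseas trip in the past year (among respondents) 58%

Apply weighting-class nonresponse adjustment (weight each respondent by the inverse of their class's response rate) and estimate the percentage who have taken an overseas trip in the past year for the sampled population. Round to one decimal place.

Class response rates: owner-occupied 90/180 = 50%, private rental 117/180 = 65%, social housing 32/160 = 20%, other tenure 49/140 = 35%.
Weighting each respondent by the inverse class response rate inflates each class back to its sampled size, so the class weight is n_sampled:
  owner-occupied: 180 × 46.3 = 8334
  private rental: 180 × 65.1 = 11718
  social housing: 160 × 43.8 = 7008
  other tenure: 140 × 58 = 8120
Adjusted estimate = 35,180 / 660 = 53.303 → 53.3%.

53.3%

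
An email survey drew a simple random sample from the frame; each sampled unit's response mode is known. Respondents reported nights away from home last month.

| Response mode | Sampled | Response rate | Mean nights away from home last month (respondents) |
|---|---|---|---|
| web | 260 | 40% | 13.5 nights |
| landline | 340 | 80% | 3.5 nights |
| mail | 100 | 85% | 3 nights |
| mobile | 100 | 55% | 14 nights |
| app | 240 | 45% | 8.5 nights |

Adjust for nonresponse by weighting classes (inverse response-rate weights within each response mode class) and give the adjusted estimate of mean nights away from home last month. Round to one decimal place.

Each respondent's weight = sampled/responded in their class; summing within a class gives n_sampled, so:
  web: 260 × 13.5 = 3510
  landline: 340 × 3.5 = 1190
  mail: 100 × 3 = 300
  mobile: 100 × 14 = 1400
  app: 240 × 8.5 = 2040
Adjusted estimate = 8440 / 1,040 = 8.11538 → 8.1.

8.1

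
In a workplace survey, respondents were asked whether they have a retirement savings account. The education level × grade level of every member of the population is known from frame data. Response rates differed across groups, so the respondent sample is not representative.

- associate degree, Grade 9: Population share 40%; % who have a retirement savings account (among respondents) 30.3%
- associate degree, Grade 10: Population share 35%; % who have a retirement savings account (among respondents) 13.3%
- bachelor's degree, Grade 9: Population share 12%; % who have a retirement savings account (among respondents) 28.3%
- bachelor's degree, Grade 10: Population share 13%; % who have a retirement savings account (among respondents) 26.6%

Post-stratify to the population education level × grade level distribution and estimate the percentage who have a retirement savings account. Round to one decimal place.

23.6%

Post-stratification weights by population share, not respondent share:
  associate degree, Grade 9: 0.4 × 30.3 = 12.12
  associate degree, Grade 10: 0.35 × 13.3 = 4.655
  bachelor's degree, Grade 9: 0.12 × 28.3 = 3.396
  bachelor's degree, Grade 10: 0.13 × 26.6 = 3.458
Post-stratified estimate = 23.629 → 23.6%.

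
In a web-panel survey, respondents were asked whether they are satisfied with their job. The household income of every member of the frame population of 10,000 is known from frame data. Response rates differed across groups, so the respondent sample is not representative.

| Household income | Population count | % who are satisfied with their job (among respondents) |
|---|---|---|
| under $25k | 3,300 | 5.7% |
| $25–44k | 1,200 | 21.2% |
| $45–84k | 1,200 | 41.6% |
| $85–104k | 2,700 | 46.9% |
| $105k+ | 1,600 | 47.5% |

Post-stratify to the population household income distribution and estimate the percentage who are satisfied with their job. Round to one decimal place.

Post-stratification weights by population share, not respondent share:
  under $25k: (3,300/10,000) × 5.7 = 1.881
  $25–44k: (1,200/10,000) × 21.2 = 2.544
  $45–84k: (1,200/10,000) × 41.6 = 4.992
  $85–104k: (2,700/10,000) × 46.9 = 12.663
  $105k+: (1,600/10,000) × 47.5 = 7.6
Post-stratified estimate = 29.68 → 29.7%.

29.7%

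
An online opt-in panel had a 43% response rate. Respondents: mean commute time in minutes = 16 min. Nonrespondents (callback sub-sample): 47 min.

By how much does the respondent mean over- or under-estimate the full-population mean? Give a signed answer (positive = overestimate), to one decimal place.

-17.7

Nonresponse fraction = 1 − 0.43 = 0.57.
Bias = (nonresponse fraction) × (respondent mean − nonrespondent mean)
     = 0.57 × (16 − 47) = 0.57 × -31 = -17.67.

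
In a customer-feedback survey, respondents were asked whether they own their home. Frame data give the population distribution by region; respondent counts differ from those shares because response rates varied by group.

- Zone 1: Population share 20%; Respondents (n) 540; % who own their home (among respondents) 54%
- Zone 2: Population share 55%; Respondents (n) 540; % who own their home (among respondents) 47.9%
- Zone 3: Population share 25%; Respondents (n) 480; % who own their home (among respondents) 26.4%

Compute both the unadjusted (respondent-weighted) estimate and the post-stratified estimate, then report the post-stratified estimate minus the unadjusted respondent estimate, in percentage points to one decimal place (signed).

+0.3 percentage points

Naive respondent-only estimate (weights = respondent counts):
  (540/1560)×54 + (540/1560)×47.9 + (480/1560)×26.4 = 43.3962%
Reweighting by population region shares:
  0.2×54 + 0.55×47.9 + 0.25×26.4 = 43.745%
Difference = 43.745 − 43.3962 = 0.3488 pp.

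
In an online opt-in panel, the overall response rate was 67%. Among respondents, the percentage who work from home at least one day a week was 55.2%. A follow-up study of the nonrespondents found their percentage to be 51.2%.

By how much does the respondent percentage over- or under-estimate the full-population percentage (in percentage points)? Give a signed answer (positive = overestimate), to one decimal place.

+1.3 percentage points

Nonresponse fraction = 1 − 0.67 = 0.33.
Bias = (nonresponse fraction) × (respondent percentage − nonrespondent percentage)
     = 0.33 × (55.2 − 51.2) = 0.33 × 4 = 1.32.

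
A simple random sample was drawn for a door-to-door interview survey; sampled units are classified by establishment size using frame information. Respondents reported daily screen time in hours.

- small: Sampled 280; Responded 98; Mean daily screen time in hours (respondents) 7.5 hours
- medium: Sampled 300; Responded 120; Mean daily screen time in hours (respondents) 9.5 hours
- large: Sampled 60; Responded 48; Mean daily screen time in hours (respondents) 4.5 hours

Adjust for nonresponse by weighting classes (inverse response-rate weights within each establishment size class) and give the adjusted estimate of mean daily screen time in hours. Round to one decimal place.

8.2

Response rates by class: small 98/280 = 35%, medium 120/300 = 40%, large 48/60 = 80%.
Weighting each respondent by the inverse class response rate inflates each class back to its sampled size, so the class weight is n_sampled:
  small: 280 × 7.5 = 2100
  medium: 300 × 9.5 = 2850
  large: 60 × 4.5 = 270
Adjusted estimate = 5220 / 640 = 8.15625 → 8.2.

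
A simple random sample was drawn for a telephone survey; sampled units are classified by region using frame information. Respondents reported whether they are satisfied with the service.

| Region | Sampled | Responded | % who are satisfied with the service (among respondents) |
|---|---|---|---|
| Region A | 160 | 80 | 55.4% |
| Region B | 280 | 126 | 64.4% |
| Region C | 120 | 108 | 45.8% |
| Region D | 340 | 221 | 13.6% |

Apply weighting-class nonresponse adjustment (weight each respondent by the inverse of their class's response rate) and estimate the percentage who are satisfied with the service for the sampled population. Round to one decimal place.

Response rates by class: Region A 80/160 = 50%, Region B 126/280 = 45%, Region C 108/120 = 90%, Region D 221/340 = 65%.
Each respondent's weight = sampled/responded in their class; summing within a class gives n_sampled, so:
  Region A: 160 × 55.4 = 8864
  Region B: 280 × 64.4 = 18,032
  Region C: 120 × 45.8 = 5496
  Region D: 340 × 13.6 = 4624
Adjusted estimate = 37,016 / 900 = 41.1289 → 41.1%.

41.1%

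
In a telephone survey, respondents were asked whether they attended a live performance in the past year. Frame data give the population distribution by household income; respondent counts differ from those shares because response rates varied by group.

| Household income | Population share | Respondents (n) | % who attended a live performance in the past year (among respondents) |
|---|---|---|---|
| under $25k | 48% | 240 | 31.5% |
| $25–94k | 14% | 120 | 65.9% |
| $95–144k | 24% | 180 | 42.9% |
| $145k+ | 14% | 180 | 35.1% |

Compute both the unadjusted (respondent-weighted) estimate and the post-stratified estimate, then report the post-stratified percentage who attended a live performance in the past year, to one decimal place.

39.6%

Without adjustment, the pooled respondent share is:
  (240/720)×31.5 + (120/720)×65.9 + (180/720)×42.9 + (180/720)×35.1 = 40.9833%
Reweighting by population household income shares:
  0.48×31.5 + 0.14×65.9 + 0.24×42.9 + 0.14×35.1 = 39.556%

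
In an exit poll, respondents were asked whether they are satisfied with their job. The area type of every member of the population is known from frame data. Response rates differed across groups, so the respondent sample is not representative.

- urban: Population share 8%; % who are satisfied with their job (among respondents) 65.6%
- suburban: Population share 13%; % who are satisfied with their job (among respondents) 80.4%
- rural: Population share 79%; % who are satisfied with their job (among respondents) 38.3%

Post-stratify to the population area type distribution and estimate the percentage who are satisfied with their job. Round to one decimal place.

Each cell contributes population-share × respondent value:
  urban: 0.08 × 65.6 = 5.248
  suburban: 0.13 × 80.4 = 10.452
  rural: 0.79 × 38.3 = 30.257
Post-stratified estimate = 45.957 → 46.0%.

46.0%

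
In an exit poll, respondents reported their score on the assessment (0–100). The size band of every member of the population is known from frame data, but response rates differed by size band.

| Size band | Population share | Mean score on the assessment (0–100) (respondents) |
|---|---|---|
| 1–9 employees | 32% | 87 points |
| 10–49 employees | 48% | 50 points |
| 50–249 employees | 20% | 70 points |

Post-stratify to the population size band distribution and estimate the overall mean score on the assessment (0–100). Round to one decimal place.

65.8

Post-stratification weights by population share, not respondent share:
  1–9 employees: 0.32 × 87 = 27.84
  10–49 employees: 0.48 × 50 = 24
  50–249 employees: 0.2 × 70 = 14
Post-stratified estimate = 65.84 → 65.8.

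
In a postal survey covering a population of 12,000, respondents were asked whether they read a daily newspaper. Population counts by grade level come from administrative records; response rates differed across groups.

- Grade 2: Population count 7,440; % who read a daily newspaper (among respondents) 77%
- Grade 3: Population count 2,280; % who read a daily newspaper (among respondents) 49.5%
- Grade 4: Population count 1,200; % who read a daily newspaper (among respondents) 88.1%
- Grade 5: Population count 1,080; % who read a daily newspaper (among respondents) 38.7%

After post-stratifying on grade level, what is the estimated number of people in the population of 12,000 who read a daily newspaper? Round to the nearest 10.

Each cell contributes its population count × the respondent rate:
  Grade 2: 7,440 × 77% = 5728.8
  Grade 3: 2,280 × 49.5% = 1128.6
  Grade 4: 1,200 × 88.1% = 1057.2
  Grade 5: 1,080 × 38.7% = 417.96
Estimated total = 8332.56 → 8,330.

8,330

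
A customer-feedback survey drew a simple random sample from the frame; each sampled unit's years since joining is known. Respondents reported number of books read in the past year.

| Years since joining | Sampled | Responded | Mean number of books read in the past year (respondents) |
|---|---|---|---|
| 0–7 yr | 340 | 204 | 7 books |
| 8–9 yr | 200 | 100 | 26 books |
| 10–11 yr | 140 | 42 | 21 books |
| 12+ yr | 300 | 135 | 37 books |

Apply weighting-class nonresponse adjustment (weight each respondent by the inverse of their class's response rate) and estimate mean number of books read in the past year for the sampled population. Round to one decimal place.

22.1

Class response rates: 0–7 yr 204/340 = 60%, 8–9 yr 100/200 = 50%, 10–11 yr 42/140 = 30%, 12+ yr 135/300 = 45%.
Inverse-response-rate weighting restores each class to its sampled count, so class totals weight by n_sampled:
  0–7 yr: 340 × 7 = 2380
  8–9 yr: 200 × 26 = 5200
  10–11 yr: 140 × 21 = 2940
  12+ yr: 300 × 37 = 11,100
Adjusted estimate = 21,620 / 980 = 22.0612 → 22.1.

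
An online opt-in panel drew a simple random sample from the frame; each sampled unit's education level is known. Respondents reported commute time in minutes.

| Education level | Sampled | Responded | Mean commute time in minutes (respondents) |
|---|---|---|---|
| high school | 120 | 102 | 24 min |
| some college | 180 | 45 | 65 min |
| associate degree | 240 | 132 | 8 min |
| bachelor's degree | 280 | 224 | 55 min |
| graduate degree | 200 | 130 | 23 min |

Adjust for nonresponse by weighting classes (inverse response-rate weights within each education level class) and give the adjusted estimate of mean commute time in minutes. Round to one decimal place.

Class response rates: high school 102/120 = 85%, some college 45/180 = 25%, associate degree 132/240 = 55%, bachelor's degree 224/280 = 80%, graduate degree 130/200 = 65%.
Inverse-response-rate weighting restores each class to its sampled count, so class totals weight by n_sampled:
  high school: 120 × 24 = 2880
  some college: 180 × 65 = 11,700
  associate degree: 240 × 8 = 1920
  bachelor's degree: 280 × 55 = 15,400
  graduate degree: 200 × 23 = 4600
Adjusted estimate = 36,500 / 1,020 = 35.7843 → 35.8.

35.8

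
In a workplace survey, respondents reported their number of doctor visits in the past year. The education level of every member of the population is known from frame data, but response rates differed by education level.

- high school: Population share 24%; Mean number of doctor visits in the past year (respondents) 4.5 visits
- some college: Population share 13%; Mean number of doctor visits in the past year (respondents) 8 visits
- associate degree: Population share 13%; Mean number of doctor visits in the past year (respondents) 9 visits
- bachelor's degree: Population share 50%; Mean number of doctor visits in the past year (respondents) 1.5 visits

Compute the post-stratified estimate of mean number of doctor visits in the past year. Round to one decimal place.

4.0

Each cell contributes population-share × respondent value:
  high school: 0.24 × 4.5 = 1.08
  some college: 0.13 × 8 = 1.04
  associate degree: 0.13 × 9 = 1.17
  bachelor's degree: 0.5 × 1.5 = 0.75
Post-stratified estimate = 4.04 → 4.0.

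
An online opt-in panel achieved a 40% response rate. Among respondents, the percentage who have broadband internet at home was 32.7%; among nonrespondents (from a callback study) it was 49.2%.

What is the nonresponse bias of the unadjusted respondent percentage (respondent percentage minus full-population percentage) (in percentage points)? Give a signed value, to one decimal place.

Nonresponse fraction = 1 − 0.4 = 0.6.
Bias = (nonresponse fraction) × (respondent percentage − nonrespondent percentage)
     = 0.6 × (32.7 − 49.2) = 0.6 × -16.5 = -9.9.

-9.9 percentage points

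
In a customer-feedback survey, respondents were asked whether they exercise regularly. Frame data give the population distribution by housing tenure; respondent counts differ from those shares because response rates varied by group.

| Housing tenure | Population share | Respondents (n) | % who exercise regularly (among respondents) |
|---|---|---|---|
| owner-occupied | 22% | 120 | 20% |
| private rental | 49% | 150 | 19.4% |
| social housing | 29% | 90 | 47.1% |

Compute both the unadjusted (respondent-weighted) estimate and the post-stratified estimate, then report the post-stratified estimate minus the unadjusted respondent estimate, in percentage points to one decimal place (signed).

Without adjustment, the pooled respondent share is:
  (120/360)×20 + (150/360)×19.4 + (90/360)×47.1 = 26.525%
Reweighting by population housing tenure shares:
  0.22×20 + 0.49×19.4 + 0.29×47.1 = 27.565%
Difference = 27.565 − 26.525 = 1.04 pp.

+1.0 percentage points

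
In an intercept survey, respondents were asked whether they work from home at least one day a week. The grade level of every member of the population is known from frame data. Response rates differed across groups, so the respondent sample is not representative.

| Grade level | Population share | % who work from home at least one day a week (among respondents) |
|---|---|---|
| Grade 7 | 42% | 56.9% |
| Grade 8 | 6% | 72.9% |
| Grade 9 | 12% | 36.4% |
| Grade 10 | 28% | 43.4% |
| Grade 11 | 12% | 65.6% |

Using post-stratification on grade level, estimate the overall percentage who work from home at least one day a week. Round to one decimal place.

Weight each group's respondent value by its population share:
  Grade 7: 0.42 × 56.9 = 23.898
  Grade 8: 0.06 × 72.9 = 4.374
  Grade 9: 0.12 × 36.4 = 4.368
  Grade 10: 0.28 × 43.4 = 12.152
  Grade 11: 0.12 × 65.6 = 7.872
Post-stratified estimate = 52.664 → 52.7%.

52.7%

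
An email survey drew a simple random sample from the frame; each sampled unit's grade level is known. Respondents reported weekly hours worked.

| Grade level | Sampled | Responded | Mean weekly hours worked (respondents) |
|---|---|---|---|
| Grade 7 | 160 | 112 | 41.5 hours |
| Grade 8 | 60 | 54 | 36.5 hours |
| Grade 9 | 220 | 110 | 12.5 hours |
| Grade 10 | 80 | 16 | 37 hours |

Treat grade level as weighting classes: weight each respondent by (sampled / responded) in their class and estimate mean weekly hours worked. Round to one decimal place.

Class response rates: Grade 7 112/160 = 70%, Grade 8 54/60 = 90%, Grade 9 110/220 = 50%, Grade 10 16/80 = 20%.
Inverse-response-rate weighting restores each class to its sampled count, so class totals weight by n_sampled:
  Grade 7: 160 × 41.5 = 6640
  Grade 8: 60 × 36.5 = 2190
  Grade 9: 220 × 12.5 = 2750
  Grade 10: 80 × 37 = 2960
Adjusted estimate = 14,540 / 520 = 27.9615 → 28.0.

28.0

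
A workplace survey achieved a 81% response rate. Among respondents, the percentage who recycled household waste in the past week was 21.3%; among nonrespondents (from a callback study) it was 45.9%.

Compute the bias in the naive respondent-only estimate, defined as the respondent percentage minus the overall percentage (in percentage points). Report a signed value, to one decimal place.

-4.7 percentage points

Nonresponse fraction = 1 − 0.81 = 0.19.
Bias = (nonresponse fraction) × (respondent percentage − nonrespondent percentage)
     = 0.19 × (21.3 − 45.9) = 0.19 × -24.6 = -4.674.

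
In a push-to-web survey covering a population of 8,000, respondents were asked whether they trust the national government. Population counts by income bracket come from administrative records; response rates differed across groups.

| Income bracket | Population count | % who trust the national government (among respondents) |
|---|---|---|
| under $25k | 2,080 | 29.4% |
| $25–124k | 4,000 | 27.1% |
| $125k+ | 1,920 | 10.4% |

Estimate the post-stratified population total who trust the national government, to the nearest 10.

Apply each group's respondent rate to its population count:
  under $25k: 2,080 × 29.4% = 611.52
  $25–124k: 4,000 × 27.1% = 1084
  $125k+: 1,920 × 10.4% = 199.68
Estimated total = 1895.2 → 1,900.

1,900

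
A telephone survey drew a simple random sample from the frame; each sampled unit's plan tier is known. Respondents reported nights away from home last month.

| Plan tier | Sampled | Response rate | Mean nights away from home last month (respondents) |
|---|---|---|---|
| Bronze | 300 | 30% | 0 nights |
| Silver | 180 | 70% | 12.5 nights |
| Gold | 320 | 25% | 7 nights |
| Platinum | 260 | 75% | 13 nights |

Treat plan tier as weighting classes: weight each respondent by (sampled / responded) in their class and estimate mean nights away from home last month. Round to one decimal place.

7.4

Each respondent's weight = sampled/responded in their class; summing within a class gives n_sampled, so:
  Bronze: 300 × 0 = 0
  Silver: 180 × 12.5 = 2250
  Gold: 320 × 7 = 2240
  Platinum: 260 × 13 = 3380
Adjusted estimate = 7870 / 1,060 = 7.42453 → 7.4.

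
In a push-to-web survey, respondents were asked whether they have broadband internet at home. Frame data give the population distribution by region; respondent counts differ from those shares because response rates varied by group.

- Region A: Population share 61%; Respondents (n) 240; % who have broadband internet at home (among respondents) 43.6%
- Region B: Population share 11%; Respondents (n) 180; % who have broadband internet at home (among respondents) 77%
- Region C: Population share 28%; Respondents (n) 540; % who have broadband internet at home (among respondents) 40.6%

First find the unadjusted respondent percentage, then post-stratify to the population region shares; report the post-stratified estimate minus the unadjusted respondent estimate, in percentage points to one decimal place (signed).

Unadjusted (pooled respondent) estimate weights by respondent counts:
  (240/960)×43.6 + (180/960)×77 + (540/960)×40.6 = 48.175%
Reweighting by population region shares:
  0.61×43.6 + 0.11×77 + 0.28×40.6 = 46.434%
Difference = 46.434 − 48.175 = -1.741 pp.

-1.7 percentage points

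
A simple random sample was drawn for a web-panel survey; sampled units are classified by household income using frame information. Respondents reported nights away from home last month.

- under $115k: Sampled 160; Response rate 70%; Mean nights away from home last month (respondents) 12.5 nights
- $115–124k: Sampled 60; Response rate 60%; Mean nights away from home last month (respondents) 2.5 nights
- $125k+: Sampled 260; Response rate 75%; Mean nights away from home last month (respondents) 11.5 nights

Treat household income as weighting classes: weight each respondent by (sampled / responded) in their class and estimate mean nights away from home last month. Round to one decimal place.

Each respondent's weight = sampled/responded in their class; summing within a class gives n_sampled, so:
  under $115k: 160 × 12.5 = 2000
  $115–124k: 60 × 2.5 = 150
  $125k+: 260 × 11.5 = 2990
Adjusted estimate = 5140 / 480 = 10.7083 → 10.7.

10.7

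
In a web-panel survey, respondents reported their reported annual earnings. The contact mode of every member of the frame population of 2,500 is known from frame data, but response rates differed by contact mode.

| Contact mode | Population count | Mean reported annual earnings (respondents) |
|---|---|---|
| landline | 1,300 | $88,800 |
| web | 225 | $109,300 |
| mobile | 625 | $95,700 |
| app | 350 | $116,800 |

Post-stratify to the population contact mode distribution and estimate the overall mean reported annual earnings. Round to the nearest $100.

$96,300

Each cell contributes population-share × respondent value:
  landline: (1,300/2,500) × 88,800 = 46,176
  web: (225/2,500) × 109,300 = 9837
  mobile: (625/2,500) × 95,700 = 23,925
  app: (350/2,500) × 116,800 = 16,352
Post-stratified estimate = 96,290 → $96,300.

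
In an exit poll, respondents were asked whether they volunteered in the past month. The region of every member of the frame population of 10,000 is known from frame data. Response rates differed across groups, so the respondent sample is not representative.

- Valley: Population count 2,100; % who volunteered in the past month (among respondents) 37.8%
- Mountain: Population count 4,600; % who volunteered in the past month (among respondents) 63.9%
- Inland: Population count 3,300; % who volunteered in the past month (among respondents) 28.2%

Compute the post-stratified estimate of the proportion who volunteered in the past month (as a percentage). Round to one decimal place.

46.6%

Weight each group's respondent value by its population share:
  Valley: (2,100/10,000) × 37.8 = 7.938
  Mountain: (4,600/10,000) × 63.9 = 29.394
  Inland: (3,300/10,000) × 28.2 = 9.306
Post-stratified estimate = 46.638 → 46.6%.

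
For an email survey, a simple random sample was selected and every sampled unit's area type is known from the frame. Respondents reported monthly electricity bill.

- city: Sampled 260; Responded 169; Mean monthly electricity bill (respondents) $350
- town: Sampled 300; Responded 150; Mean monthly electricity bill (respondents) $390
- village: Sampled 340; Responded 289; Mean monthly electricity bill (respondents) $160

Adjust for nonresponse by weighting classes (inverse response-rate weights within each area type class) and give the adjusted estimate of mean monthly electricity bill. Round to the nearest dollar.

Class response rates: city 169/260 = 65%, town 150/300 = 50%, village 289/340 = 85%.
With weight = n_sampled/n_responded per class, the weighted class total is n_sampled:
  city: 260 × 350 = 91,000
  town: 300 × 390 = 117,000
  village: 340 × 160 = 54,400
Adjusted estimate = 262,400 / 900 = 291.556 → $292.

$292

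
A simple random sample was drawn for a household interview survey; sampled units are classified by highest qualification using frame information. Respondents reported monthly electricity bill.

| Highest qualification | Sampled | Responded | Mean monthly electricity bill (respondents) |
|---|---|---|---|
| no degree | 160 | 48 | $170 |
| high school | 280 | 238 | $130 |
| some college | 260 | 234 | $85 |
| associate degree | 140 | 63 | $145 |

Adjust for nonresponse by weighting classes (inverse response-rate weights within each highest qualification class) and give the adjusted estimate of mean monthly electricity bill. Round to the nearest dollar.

Response rates by class: no degree 48/160 = 30%, high school 238/280 = 85%, some college 234/260 = 90%, associate degree 63/140 = 45%.
With weight = n_sampled/n_responded per class, the weighted class total is n_sampled:
  no degree: 160 × 170 = 27,200
  high school: 280 × 130 = 36,400
  some college: 260 × 85 = 22,100
  associate degree: 140 × 145 = 20,300
Adjusted estimate = 106,000 / 840 = 126.19 → $126.

$126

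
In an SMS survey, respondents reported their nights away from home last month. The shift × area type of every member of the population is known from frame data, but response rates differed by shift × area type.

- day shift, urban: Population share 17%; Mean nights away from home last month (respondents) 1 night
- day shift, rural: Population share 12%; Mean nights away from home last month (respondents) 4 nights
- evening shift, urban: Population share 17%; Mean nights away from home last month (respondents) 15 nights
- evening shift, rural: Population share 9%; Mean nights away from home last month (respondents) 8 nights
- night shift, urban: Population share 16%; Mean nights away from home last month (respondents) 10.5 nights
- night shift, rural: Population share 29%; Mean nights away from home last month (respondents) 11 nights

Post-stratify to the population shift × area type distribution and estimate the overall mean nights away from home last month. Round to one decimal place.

8.8

Each cell contributes population-share × respondent value:
  day shift, urban: 0.17 × 1 = 0.17
  day shift, rural: 0.12 × 4 = 0.48
  evening shift, urban: 0.17 × 15 = 2.55
  evening shift, rural: 0.09 × 8 = 0.72
  night shift, urban: 0.16 × 10.5 = 1.68
  night shift, rural: 0.29 × 11 = 3.19
Post-stratified estimate = 8.79 → 8.8.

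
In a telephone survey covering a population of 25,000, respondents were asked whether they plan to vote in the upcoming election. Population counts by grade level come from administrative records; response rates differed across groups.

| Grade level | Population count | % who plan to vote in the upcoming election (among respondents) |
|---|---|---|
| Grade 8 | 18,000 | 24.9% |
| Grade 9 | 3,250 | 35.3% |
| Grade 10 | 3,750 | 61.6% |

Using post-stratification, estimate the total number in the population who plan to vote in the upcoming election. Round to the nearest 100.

Each cell contributes its population count × the respondent rate:
  Grade 8: 18,000 × 24.9% = 4482
  Grade 9: 3,250 × 35.3% = 1147.25
  Grade 10: 3,750 × 61.6% = 2310
Estimated total = 7939.25 → 7,900.

7,900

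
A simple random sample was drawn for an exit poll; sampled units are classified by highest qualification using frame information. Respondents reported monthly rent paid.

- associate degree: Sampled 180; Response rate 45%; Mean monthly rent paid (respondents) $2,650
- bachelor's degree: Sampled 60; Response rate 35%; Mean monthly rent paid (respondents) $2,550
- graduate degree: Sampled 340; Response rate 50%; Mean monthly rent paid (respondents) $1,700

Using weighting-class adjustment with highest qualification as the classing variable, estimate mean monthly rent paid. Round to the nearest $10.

Inverse-response-rate weighting restores each class to its sampled count, so class totals weight by n_sampled:
  associate degree: 180 × 2650 = 477,000
  bachelor's degree: 60 × 2550 = 153,000
  graduate degree: 340 × 1700 = 578,000
Adjusted estimate = 1,208,000 / 580 = 2082.76 → $2,080.

$2,080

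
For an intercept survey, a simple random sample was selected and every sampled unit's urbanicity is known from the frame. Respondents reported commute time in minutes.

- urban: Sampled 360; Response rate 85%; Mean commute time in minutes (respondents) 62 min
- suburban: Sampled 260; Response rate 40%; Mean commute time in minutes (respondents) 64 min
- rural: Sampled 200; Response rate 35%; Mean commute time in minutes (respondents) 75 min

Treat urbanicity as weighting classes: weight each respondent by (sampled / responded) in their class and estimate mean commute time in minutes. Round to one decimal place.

65.8

Each respondent's weight = sampled/responded in their class; summing within a class gives n_sampled, so:
  urban: 360 × 62 = 22,320
  suburban: 260 × 64 = 16,640
  rural: 200 × 75 = 15,000
Adjusted estimate = 53,960 / 820 = 65.8049 → 65.8.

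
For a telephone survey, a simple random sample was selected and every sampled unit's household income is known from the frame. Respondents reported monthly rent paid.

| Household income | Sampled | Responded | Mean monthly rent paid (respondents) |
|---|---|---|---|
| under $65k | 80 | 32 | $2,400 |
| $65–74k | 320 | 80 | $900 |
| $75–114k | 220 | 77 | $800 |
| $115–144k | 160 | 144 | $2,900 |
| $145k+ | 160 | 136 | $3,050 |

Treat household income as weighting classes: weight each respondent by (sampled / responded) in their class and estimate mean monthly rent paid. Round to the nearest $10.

Response rates by class: under $65k 32/80 = 40%, $65–74k 80/320 = 25%, $75–114k 77/220 = 35%, $115–144k 144/160 = 90%, $145k+ 136/160 = 85%.
Each respondent's weight = sampled/responded in their class; summing within a class gives n_sampled, so:
  under $65k: 80 × 2400 = 192,000
  $65–74k: 320 × 900 = 288,000
  $75–114k: 220 × 800 = 176,000
  $115–144k: 160 × 2900 = 464,000
  $145k+: 160 × 3050 = 488,000
Adjusted estimate = 1,608,000 / 940 = 1710.64 → $1,710.

$1,710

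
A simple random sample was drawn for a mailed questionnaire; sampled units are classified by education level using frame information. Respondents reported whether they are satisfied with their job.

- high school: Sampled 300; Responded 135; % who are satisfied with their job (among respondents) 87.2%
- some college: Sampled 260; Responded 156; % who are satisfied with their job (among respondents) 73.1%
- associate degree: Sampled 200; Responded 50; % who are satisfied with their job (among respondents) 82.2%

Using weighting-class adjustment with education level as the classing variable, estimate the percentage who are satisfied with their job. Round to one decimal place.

81.1%

Response rates by class: high school 135/300 = 45%, some college 156/260 = 60%, associate degree 50/200 = 25%.
With weight = n_sampled/n_responded per class, the weighted class total is n_sampled:
  high school: 300 × 87.2 = 26,160
  some college: 260 × 73.1 = 19,006
  associate degree: 200 × 82.2 = 16,440
Adjusted estimate = 61,606 / 760 = 81.0605 → 81.1%.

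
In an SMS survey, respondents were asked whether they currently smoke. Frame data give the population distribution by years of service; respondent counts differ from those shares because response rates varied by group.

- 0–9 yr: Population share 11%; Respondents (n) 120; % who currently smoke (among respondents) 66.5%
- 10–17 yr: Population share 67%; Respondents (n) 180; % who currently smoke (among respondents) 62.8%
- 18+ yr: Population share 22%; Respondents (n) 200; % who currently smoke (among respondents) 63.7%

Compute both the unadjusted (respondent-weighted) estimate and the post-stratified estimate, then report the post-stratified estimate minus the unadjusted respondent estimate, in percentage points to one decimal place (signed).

Unadjusted (pooled respondent) estimate weights by respondent counts:
  (120/500)×66.5 + (180/500)×62.8 + (200/500)×63.7 = 64.048%
Post-stratified estimate weights by population shares:
  0.11×66.5 + 0.67×62.8 + 0.22×63.7 = 63.405%
Difference = 63.405 − 64.048 = -0.643 pp.

-0.6 percentage points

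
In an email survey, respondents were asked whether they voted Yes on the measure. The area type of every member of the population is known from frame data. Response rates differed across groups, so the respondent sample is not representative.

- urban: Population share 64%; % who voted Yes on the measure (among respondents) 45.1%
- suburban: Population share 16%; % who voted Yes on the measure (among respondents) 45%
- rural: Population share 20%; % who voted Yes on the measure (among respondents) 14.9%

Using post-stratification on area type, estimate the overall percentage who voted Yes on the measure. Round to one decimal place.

39.0%

Reweight to the known area type distribution:
  urban: 0.64 × 45.1 = 28.864
  suburban: 0.16 × 45 = 7.2
  rural: 0.2 × 14.9 = 2.98
Post-stratified estimate = 39.044 → 39.0%.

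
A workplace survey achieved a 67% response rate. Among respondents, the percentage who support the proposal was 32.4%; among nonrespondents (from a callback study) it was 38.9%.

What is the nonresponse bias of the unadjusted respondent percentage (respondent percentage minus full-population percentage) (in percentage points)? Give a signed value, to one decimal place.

-2.1 percentage points

Nonresponse fraction = 1 − 0.67 = 0.33.
Bias = (nonresponse fraction) × (respondent percentage − nonrespondent percentage)
     = 0.33 × (32.4 − 38.9) = 0.33 × -6.5 = -2.145.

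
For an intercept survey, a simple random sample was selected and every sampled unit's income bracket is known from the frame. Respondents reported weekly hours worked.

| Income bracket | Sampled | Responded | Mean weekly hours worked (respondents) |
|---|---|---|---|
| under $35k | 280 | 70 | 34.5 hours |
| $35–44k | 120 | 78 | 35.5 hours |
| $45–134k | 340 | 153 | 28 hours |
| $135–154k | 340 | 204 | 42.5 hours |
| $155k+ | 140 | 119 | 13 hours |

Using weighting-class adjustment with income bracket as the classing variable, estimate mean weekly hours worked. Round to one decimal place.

Response rates by class: under $35k 70/280 = 25%, $35–44k 78/120 = 65%, $45–134k 153/340 = 45%, $135–154k 204/340 = 60%, $155k+ 119/140 = 85%.
Inverse-response-rate weighting restores each class to its sampled count, so class totals weight by n_sampled:
  under $35k: 280 × 34.5 = 9660
  $35–44k: 120 × 35.5 = 4260
  $45–134k: 340 × 28 = 9520
  $135–154k: 340 × 42.5 = 14,450
  $155k+: 140 × 13 = 1820
Adjusted estimate = 39,710 / 1,220 = 32.5492 → 32.5.

32.5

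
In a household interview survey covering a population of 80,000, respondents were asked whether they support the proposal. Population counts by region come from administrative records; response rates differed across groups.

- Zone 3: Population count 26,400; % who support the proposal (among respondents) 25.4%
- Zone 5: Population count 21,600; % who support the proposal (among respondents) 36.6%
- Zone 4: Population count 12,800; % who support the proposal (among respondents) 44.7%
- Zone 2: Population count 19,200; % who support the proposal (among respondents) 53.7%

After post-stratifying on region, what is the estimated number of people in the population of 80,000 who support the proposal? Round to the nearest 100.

Apply each group's respondent rate to its population count:
  Zone 3: 26,400 × 25.4% = 6705.6
  Zone 5: 21,600 × 36.6% = 7905.6
  Zone 4: 12,800 × 44.7% = 5721.6
  Zone 2: 19,200 × 53.7% = 10310.4
Estimated total = 30643.2 → 30,600.

30,600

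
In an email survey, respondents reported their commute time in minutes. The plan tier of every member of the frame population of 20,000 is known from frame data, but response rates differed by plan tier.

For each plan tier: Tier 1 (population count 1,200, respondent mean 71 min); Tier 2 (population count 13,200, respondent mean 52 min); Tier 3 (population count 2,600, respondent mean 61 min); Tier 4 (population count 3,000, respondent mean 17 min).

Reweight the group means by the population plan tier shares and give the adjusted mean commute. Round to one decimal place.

Reweight to the known plan tier distribution:
  Tier 1: (1,200/20,000) × 71 = 4.26
  Tier 2: (13,200/20,000) × 52 = 34.32
  Tier 3: (2,600/20,000) × 61 = 7.93
  Tier 4: (3,000/20,000) × 17 = 2.55
Post-stratified estimate = 49.06 → 49.1.

49.1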